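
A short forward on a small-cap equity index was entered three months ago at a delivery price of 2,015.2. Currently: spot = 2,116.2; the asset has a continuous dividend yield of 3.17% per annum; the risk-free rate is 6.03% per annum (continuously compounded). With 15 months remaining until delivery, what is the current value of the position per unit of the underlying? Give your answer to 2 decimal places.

Current fair forward for the remaining 15 months: F = S·e^((r − q)·T), (r − q) = 0.0603 − 0.0317 = 0.0286
F = 2116.2 · e^(0.0286 × 15/12) = 2116.2 × 1.03639671 = 2193.2227
Value of long forward = (F − K)·e^(−rT) = (2193.2227 − 2015.2) · e^(−0.0603·15/12)
= 178.0227 × 0.92739565 = 165.10
Short position value = −(long value) = -165.10

-165.10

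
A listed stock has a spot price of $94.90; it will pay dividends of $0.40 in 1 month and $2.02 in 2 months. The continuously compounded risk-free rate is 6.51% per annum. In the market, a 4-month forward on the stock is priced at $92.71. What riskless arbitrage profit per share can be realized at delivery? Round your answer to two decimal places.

PV(dividends) I = 0.40·e^(−0.0651·1/12) + 2.02·e^(−0.0651·2/12) = 2.3960
Fair forward F* = (S − I)·e^(rT) = (94.90 − 2.3960)·e^0.021700 = 92.5040 × 1.021937 = 94.5333
Market $92.71 < fair 94.5333: forward underpriced → reverse cash-and-carry (short the stock, invest proceeds at r, pay the dividends, go long the forward).
Profit at T = |F_mkt − F*| = |92.71 − 94.5333| = $1.82 per share

$1.82 per share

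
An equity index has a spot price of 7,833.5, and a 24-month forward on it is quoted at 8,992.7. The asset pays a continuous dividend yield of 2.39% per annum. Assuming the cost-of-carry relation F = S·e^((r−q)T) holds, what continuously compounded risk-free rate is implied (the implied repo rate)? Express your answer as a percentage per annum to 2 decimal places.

From F = S·e^((r−q)T): (r − q) = ln(F/S)/T
ln(8992.7/7833.5) = ln(1.147980) = 0.138004
(r − q) = 0.138004 / (24/12) = 0.069002
r = ln(F/S)/T + q = 0.069002 + 0.0239 = 0.092902
r = 9.29%

9.29%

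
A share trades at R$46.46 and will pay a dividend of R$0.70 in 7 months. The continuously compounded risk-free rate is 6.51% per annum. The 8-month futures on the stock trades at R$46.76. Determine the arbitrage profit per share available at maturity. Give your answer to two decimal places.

PV(dividends) I = 0.70·e^(−0.0651·7/12) = 0.6739
Fair futures F* = (S − I)·e^(rT) = (46.46 − 0.6739)·e^0.043400 = 45.7861 × 1.044356 = 47.8170
Market R$46.76 < fair 47.8170: forward underpriced → reverse cash-and-carry (short the stock, invest proceeds at r, pay the dividends, go long the forward).
Profit at T = |F_mkt − F*| = |46.76 − 47.8170| = R$1.06 per share

R$1.06 per share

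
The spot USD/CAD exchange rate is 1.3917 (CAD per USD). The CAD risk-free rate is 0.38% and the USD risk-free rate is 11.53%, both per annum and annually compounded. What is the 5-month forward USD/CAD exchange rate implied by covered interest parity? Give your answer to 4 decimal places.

By covered interest parity, F = S · (1+r_CAD)^T / (1+r_USD)^T
= 1.3917 × 1.001582 / 1.046518 = 1.3917 × 0.957061
F = 1.3319 CAD per USD

1.3319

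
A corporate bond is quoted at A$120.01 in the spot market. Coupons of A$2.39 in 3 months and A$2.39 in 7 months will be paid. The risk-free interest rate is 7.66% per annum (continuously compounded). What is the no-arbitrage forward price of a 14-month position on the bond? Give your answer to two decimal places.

PV(coupons) I = 2.39·e^(−0.0766·3/12) + 2.39·e^(−0.0766·7/12)
I = 2.3447 + 2.2856 = 4.6303
F = (S − I)·e^(rT) = (120.01 − 4.6303) · e^(0.0766·14/12)
= 115.3797 · e^0.089367 = 115.3797 × 1.093482 = A$126.17

A$126.17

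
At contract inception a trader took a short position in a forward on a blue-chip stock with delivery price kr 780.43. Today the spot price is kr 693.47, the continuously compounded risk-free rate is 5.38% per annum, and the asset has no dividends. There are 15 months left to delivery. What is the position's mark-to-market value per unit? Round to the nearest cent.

kr 36.20

Current fair forward for the remaining 15 months: F = S·e^(r·T), r = 0.0538
F = 693.47 · e^(0.0538 × 15/12) = 693.47 × 1.069563 = 741.7099
Value of long forward = (F − K)·e^(−rT) = (741.7099 − 780.43) · e^(−0.0538·15/12)
= -38.7201 × 0.934961 = -36.20
Short position value = −(long value) = kr 36.20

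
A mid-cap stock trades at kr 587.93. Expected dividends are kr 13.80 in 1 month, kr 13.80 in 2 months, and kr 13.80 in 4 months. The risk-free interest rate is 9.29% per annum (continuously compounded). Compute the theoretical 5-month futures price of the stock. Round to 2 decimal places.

PV(dividends) I = 13.80·e^(−0.0929·1/12) + 13.80·e^(−0.0929·2/12) + 13.80·e^(−0.0929·4/12)
I = 13.6936 + 13.5880 + 13.3792 = 40.6608
F = (S − I)·e^(rT) = (587.93 − 40.6608) · e^(0.0929·5/12)
= 547.2692 · e^0.038708 = 547.2692 × 1.039467 = kr 568.87

kr 568.87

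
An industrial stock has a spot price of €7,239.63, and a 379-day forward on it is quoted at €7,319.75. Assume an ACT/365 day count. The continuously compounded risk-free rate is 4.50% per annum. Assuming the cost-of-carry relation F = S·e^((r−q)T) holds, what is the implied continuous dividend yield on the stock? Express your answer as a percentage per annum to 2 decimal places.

3.44%

From F = S·e^((r−q)T): (r − q) = ln(F/S)/T
ln(7319.75/7239.63) = ln(1.011067) = 0.011006
(r − q) = 0.011006 / (379/365) = 0.010599
q = r − ln(F/S)/T = 0.0450 − 0.010599 = 0.034401
q = 3.44%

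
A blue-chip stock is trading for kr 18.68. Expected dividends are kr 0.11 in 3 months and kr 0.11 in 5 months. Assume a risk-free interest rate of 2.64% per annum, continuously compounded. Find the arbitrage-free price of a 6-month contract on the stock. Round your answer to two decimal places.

kr 18.71

PV(dividends) I = 0.11·e^(−0.0264·3/12) + 0.11·e^(−0.0264·5/12)
I = 0.1093 + 0.1088 = 0.2181
F = (S − I)·e^(rT) = (18.68 − 0.2181) · e^(0.0264·6/12)
= 18.4619 · e^0.013200 = 18.4619 × 1.013288 = kr 18.71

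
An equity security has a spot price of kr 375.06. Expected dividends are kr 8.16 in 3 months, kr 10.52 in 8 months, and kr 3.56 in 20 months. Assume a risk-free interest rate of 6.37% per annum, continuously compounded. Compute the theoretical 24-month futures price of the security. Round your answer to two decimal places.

PV(dividends) I = 8.16·e^(−0.0637·3/12) + 10.52·e^(−0.0637·8/12) + 3.56·e^(−0.0637·20/12)
I = 8.0311 + 10.0826 + 3.2014 = 21.3151
F = (S − I)·e^(rT) = (375.06 − 21.3151) · e^(0.0637·24/12)
= 353.7449 · e^0.127400 = 353.7449 × 1.135871 = kr 401.81

kr 401.81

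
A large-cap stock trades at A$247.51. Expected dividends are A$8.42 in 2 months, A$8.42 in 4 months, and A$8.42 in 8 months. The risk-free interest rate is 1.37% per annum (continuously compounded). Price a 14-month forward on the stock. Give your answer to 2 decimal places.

PV(dividends) I = 8.42·e^(−0.0137·2/12) + 8.42·e^(−0.0137·4/12) + 8.42·e^(−0.0137·8/12)
I = 8.4008 + 8.3816 + 8.3434 = 25.1258
F = (S − I)·e^(rT) = (247.51 − 25.1258) · e^(0.0137·14/12)
= 222.3842 · e^0.015983 = 222.3842 × 1.016111 = A$225.97

A$225.97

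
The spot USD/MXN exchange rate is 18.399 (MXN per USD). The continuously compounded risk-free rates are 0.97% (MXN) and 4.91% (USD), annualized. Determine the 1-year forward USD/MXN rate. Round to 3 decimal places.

17.688

F = S·e^((r_MXN − r_USD)T) = 18.399 · e^((0.0097 − 0.0491) × 1)
= 18.399 · e^-0.039400 = 18.399 × 0.961366
F = 17.688 MXN per USD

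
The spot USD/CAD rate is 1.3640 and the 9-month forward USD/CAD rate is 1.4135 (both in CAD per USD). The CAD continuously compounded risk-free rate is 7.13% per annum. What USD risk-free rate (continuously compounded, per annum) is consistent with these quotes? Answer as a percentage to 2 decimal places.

F = S·e^((r_CAD − r_USD)T) ⇒ r_USD = r_CAD − ln(F/S)/T
ln(1.4135/1.3640) = 0.035647; /(9/12) = 0.047529
r_USD = 0.0713 − 0.047529 = 0.023771
r_USD = 2.38%

2.38%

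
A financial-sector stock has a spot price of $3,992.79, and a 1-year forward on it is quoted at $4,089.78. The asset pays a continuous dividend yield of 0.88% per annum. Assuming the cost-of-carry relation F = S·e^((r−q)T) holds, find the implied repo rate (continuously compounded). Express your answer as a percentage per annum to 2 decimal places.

3.28%

From F = S·e^((r−q)T): (r − q) = ln(F/S)/T
ln(4089.78/3992.79) = ln(1.024291) = 0.024001
(r − q) = 0.024001 / (1) = 0.024001
r = ln(F/S)/T + q = 0.024001 + 0.0088 = 0.032801
r = 3.28%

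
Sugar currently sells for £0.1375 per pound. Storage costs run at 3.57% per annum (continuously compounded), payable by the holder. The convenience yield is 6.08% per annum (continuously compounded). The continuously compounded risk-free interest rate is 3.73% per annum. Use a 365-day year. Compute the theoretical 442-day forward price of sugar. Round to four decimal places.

Net carry = r + u − y = 0.0373 + 0.0357 − 0.0608 = 0.0122
F = S·e^((r+u−y)T) = 0.1375 · e^(0.0122 × 442/365) = 0.1375 · e^0.014774
= 0.1375 × 1.014884 = £0.1395 per pound

£0.1395 per pound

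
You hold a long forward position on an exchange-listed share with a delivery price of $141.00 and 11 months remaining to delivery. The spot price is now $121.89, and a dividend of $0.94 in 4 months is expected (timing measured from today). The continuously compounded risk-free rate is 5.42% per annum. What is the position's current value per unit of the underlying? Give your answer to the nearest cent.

PV(remaining dividends) I = 0.94·e^(−0.0542·4/12) = 0.9232
Current forward F = (S − I)·e^(rT) = (121.89 − 0.9232)·e^(0.0542·11/12) = 120.9668 × 1.050938 = 127.1286
Value (long) = (F − K)·e^(−rT) = (127.1286 − 141.00) × 0.951531 = -13.1991
Value = -$13.20

-$13.20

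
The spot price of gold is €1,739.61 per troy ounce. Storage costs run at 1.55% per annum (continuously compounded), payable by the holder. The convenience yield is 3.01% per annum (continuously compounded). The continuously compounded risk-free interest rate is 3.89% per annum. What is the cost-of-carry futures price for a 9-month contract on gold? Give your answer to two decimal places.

Net carry = r + u − y = 0.0389 + 0.0155 − 0.0301 = 0.0243
F = S·e^((r+u−y)T) = 1739.61 · e^(0.0243 × 9/12) = 1739.61 · e^0.01822500
= 1739.61 × 1.01839209 = €1,771.61 per troy ounce

€1,771.61 per troy ounce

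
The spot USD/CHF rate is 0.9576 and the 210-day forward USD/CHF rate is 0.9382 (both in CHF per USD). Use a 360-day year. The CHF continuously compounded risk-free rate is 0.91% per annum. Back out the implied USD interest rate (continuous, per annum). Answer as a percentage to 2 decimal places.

4.42%

F = S·e^((r_CHF − r_USD)T) ⇒ r_USD = r_CHF − ln(F/S)/T
ln(0.9382/0.9576) = -0.020467; /(210/360) = -0.035086
r_USD = 0.0091 + 0.035086 = 0.044186
r_USD = 4.42%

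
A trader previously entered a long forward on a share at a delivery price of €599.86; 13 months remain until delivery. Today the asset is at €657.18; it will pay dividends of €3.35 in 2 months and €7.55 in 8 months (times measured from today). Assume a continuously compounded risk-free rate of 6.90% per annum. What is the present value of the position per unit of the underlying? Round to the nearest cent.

PV(remaining dividends) I = 3.35·e^(−0.0690·2/12) + 7.55·e^(−0.0690·8/12) = 10.5223
Current forward F = (S − I)·e^(rT) = (657.18 − 10.5223)·e^(0.0690·13/12) = 646.6577 × 1.077615 = 696.8480
Value (long) = (F − K)·e^(−rT) = (696.8480 − 599.86) × 0.927975 = 90.0024
Value = €90.00

€90.00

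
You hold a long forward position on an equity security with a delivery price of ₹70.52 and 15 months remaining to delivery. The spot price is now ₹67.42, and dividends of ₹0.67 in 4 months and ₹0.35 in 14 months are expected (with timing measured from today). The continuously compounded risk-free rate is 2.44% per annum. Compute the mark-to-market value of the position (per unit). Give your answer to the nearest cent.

-₹1.99

PV(remaining dividends) I = 0.67·e^(−0.0244·4/12) + 0.35·e^(−0.0244·14/12) = 1.0047
Current forward F = (S − I)·e^(rT) = (67.42 − 1.0047)·e^(0.0244·15/12) = 66.4153 × 1.030970 = 68.4722
Value (long) = (F − K)·e^(−rT) = (68.4722 − 70.52) × 0.969960 = -1.9863
Value = -₹1.99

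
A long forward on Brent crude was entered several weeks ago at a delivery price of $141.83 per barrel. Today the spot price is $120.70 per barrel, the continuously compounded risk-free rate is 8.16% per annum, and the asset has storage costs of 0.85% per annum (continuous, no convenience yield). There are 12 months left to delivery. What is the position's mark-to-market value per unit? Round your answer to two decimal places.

-$8.99 per barrel

Current fair forward for the remaining 12 months: F = S·e^((r + u)·T), (r + u) = 0.0816 + 0.0085 = 0.0901
F = 120.70 · e^(0.0901 × 12/12) = 120.70 × 1.094284 = 132.0801
Value of long forward = (F − K)·e^(−rT) = (132.0801 − 141.83) · e^(−0.0816·12/12)
= -9.7499 × 0.921641 = -8.99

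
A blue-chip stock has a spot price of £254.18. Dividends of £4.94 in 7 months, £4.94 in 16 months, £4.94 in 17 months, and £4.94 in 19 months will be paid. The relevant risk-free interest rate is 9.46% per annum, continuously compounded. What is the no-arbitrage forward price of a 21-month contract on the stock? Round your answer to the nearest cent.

£279.17

PV(dividends) I = 4.94·e^(−0.0946·7/12) + 4.94·e^(−0.0946·16/12) + 4.94·e^(−0.0946·17/12) + 4.94·e^(−0.0946·19/12)
I = 4.6748 + 4.3546 + 4.3204 + 4.2528 = 17.6026
F = (S − I)·e^(rT) = (254.18 − 17.6026) · e^(0.0946·21/12)
= 236.5774 · e^0.165550 = 236.5774 × 1.180042 = £279.17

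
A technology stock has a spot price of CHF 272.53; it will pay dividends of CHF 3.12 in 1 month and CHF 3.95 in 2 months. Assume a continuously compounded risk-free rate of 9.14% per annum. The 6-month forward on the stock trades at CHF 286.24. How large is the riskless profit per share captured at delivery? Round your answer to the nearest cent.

CHF 8.28 per share

PV(dividends) I = 3.12·e^(−0.0914·1/12) + 3.95·e^(−0.0914·2/12) = 6.9866
Fair forward F* = (S − I)·e^(rT) = (272.53 − 6.9866)·e^0.045700 = 265.5434 × 1.046760 = 277.9602
Market CHF 286.24 > fair 277.9602: forward overpriced → cash-and-carry (borrow at r, buy the stock and collect the dividends, short the forward).
Profit at T = |F_mkt − F*| = |286.24 − 277.9602| = CHF 8.28 per share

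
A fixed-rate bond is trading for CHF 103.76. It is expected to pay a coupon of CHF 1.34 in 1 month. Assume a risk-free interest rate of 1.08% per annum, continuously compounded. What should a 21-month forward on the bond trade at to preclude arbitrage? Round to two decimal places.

PV(coupons) I = 1.34·e^(−0.0108·1/12)
I = 1.3388
F = (S − I)·e^(rT) = (103.76 − 1.3388) · e^(0.0108·21/12)
= 102.4212 · e^0.018900 = 102.4212 × 1.019080 = CHF 104.38

CHF 104.38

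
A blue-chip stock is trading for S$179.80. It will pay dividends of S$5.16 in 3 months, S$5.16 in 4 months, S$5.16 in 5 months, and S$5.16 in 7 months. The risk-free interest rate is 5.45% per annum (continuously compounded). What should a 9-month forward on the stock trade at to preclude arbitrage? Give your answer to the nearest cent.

PV(dividends) I = 5.16·e^(−0.0545·3/12) + 5.16·e^(−0.0545·4/12) + 5.16·e^(−0.0545·5/12) + 5.16·e^(−0.0545·7/12)
I = 5.0902 + 5.0671 + 5.0441 + 4.9985 = 20.1999
F = (S − I)·e^(rT) = (179.80 − 20.1999) · e^(0.0545·9/12)
= 159.6001 · e^0.040875 = 159.6001 × 1.041722 = S$166.26

S$166.26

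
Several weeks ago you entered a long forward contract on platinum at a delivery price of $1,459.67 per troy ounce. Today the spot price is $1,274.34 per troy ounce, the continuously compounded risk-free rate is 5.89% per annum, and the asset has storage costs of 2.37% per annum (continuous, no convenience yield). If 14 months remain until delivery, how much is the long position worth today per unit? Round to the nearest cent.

Current fair forward for the remaining 14 months: F = S·e^((r + u)·T), (r + u) = 0.0589 + 0.0237 = 0.0826
F = 1274.34 · e^(0.0826 × 14/12) = 1274.34 × 1.10116275 = 1403.2557
Value of long forward = (F − K)·e^(−rT) = (1403.2557 − 1459.67) · e^(−0.0589·14/12)
= -56.4143 × 0.93359116 = -52.67

-$52.67 per troy ounce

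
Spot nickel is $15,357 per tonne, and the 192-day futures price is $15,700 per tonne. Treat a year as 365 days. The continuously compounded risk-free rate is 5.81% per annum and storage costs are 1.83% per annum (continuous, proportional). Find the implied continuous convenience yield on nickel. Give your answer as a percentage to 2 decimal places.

F = S·e^((r+u−y)T) ⇒ (r+u−y) = ln(F/S)/T
ln(15700/15357) = 0.022089; /T ⇒ 0.041992
y = r + u − ln(F/S)/T = 0.0581 + 0.0183 − 0.041992 = 0.034408
y = 3.44%

3.44%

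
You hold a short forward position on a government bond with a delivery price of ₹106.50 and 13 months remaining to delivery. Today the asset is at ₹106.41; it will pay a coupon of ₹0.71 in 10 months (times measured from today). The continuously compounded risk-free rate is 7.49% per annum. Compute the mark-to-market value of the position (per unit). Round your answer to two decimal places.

PV(remaining coupons) I = 0.71·e^(−0.0749·10/12) = 0.6670
Current forward F = (S − I)·e^(rT) = (106.41 − 0.6670)·e^(0.0749·13/12) = 105.7430 × 1.084525 = 114.6809
Value (long) = (F − K)·e^(−rT) = (114.6809 − 106.50) × 0.922063 = 7.5433
Short position value = −(long value) = -₹7.54

-₹7.54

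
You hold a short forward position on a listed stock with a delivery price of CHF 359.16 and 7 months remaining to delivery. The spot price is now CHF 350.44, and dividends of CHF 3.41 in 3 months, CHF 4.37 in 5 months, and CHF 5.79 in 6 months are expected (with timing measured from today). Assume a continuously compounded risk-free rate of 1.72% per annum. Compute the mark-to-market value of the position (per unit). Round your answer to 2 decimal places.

PV(remaining dividends) I = 3.41·e^(−0.0172·3/12) + 4.37·e^(−0.0172·5/12) + 5.79·e^(−0.0172·6/12) = 13.4746
Current forward F = (S − I)·e^(rT) = (350.44 − 13.4746)·e^(0.0172·7/12) = 336.9654 × 1.010084 = 340.3634
Value (long) = (F − K)·e^(−rT) = (340.3634 − 359.16) × 0.990017 = -18.6090
Short position value = −(long value) = CHF 18.61

CHF 18.61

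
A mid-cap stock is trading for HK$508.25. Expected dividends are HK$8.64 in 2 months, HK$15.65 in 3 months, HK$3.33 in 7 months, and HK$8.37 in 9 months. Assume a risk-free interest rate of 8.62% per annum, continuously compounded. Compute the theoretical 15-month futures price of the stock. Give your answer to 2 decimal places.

HK$527.26

PV(dividends) I = 8.64·e^(−0.0862·2/12) + 15.65·e^(−0.0862·3/12) + 3.33·e^(−0.0862·7/12) + 8.37·e^(−0.0862·9/12)
I = 8.5168 + 15.3164 + 3.1667 + 7.8460 = 34.8459
F = (S − I)·e^(rT) = (508.25 − 34.8459) · e^(0.0862·15/12)
= 473.4041 · e^0.107750 = 473.4041 × 1.113769 = HK$527.26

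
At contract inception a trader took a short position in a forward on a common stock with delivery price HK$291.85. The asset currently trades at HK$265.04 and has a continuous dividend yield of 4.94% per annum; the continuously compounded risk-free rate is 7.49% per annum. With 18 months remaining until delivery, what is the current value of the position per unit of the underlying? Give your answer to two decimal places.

Current fair forward for the remaining 18 months: F = S·e^((r − q)·T), (r − q) = 0.0749 − 0.0494 = 0.0255
F = 265.04 · e^(0.0255 × 18/12) = 265.04 × 1.038991 = 275.3742
Value of long forward = (F − K)·e^(−rT) = (275.3742 − 291.85) · e^(−0.0749·18/12)
= -16.4758 × 0.893731 = -14.72
Short position value = −(long value) = HK$14.72

HK$14.72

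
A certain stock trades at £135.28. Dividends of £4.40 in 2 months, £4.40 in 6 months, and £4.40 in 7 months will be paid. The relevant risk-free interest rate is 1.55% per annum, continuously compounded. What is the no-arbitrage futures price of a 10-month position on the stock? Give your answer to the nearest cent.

PV(dividends) I = 4.40·e^(−0.0155·2/12) + 4.40·e^(−0.0155·6/12) + 4.40·e^(−0.0155·7/12)
I = 4.3886 + 4.3660 + 4.3604 = 13.1150
F = (S − I)·e^(rT) = (135.28 − 13.1150) · e^(0.0155·10/12)
= 122.1650 · e^0.012917 = 122.1650 × 1.013001 = £123.75

£123.75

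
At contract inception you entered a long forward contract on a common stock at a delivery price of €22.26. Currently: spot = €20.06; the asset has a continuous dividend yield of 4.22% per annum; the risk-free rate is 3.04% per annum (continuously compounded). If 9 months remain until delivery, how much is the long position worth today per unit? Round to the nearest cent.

Current fair forward for the remaining 9 months: F = S·e^((r − q)·T), (r − q) = 0.0304 − 0.0422 = -0.0118
F = 20.06 · e^(-0.0118 × 9/12) = 20.06 × 0.991189 = 19.8833
Value of long forward = (F − K)·e^(−rT) = (19.8833 − 22.26) · e^(−0.0304·9/12)
= -2.3767 × 0.977458 = -2.32

-€2.32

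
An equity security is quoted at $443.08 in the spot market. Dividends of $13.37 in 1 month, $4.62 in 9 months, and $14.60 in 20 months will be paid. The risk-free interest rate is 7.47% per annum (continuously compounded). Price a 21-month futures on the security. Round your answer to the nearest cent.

$470.15

PV(dividends) I = 13.37·e^(−0.0747·1/12) + 4.62·e^(−0.0747·9/12) + 14.60·e^(−0.0747·20/12)
I = 13.2870 + 4.3683 + 12.8909 = 30.5462
F = (S − I)·e^(rT) = (443.08 − 30.5462) · e^(0.0747·21/12)
= 412.5338 · e^0.130725 = 412.5338 × 1.139654 = $470.15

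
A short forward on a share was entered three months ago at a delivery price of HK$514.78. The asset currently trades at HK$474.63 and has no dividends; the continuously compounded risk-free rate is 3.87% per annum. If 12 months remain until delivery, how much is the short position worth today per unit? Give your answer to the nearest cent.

Current fair forward for the remaining 12 months: F = S·e^(r·T), r = 0.0387
F = 474.63 · e^(0.0387 × 12/12) = 474.63 × 1.039459 = 493.3584
Value of long forward = (F − K)·e^(−rT) = (493.3584 − 514.78) · e^(−0.0387·12/12)
= -21.4216 × 0.962039 = -20.61
Short position value = −(long value) = HK$20.61

HK$20.61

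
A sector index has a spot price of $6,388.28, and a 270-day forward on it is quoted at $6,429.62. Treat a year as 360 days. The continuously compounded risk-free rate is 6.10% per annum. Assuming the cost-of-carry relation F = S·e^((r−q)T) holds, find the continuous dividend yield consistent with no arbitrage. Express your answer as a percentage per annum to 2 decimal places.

5.24%

From F = S·e^((r−q)T): (r − q) = ln(F/S)/T
ln(6429.62/6388.28) = ln(1.006471) = 0.006450
(r − q) = 0.006450 / (270/360) = 0.008600
q = r − ln(F/S)/T = 0.0610 − 0.008600 = 0.052400
q = 5.24%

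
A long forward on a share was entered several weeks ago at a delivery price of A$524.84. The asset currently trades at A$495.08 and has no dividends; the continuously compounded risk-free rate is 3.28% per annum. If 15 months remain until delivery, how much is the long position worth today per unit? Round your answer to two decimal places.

-A$8.68

Current fair forward for the remaining 15 months: F = S·e^(r·T), r = 0.0328
F = 495.08 · e^(0.0328 × 15/12) = 495.08 × 1.041852 = 515.8001
Value of long forward = (F − K)·e^(−rT) = (515.8001 − 524.84) · e^(−0.0328·15/12)
= -9.0399 × 0.959829 = -8.68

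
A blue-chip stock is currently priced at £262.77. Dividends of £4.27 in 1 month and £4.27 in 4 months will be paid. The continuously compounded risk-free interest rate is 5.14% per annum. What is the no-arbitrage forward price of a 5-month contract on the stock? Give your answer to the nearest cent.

£259.83

PV(dividends) I = 4.27·e^(−0.0514·1/12) + 4.27·e^(−0.0514·4/12)
I = 4.2517 + 4.1975 = 8.4492
F = (S − I)·e^(rT) = (262.77 − 8.4492) · e^(0.0514·5/12)
= 254.3208 · e^0.021417 = 254.3208 × 1.021648 = £259.83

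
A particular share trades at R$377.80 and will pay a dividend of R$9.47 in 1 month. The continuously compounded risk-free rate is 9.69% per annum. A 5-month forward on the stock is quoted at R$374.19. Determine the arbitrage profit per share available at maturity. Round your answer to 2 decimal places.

R$9.39 per share

PV(dividends) I = 9.47·e^(−0.0969·1/12) = 9.3938
Fair forward F* = (S − I)·e^(rT) = (377.80 − 9.3938)·e^0.040375 = 368.4062 × 1.041201 = 383.5849
Market R$374.19 < fair 383.5849: forward underpriced → reverse cash-and-carry (short the stock, invest proceeds at r, pay the dividends, go long the forward).
Profit at T = |F_mkt − F*| = |374.19 − 383.5849| = R$9.39 per share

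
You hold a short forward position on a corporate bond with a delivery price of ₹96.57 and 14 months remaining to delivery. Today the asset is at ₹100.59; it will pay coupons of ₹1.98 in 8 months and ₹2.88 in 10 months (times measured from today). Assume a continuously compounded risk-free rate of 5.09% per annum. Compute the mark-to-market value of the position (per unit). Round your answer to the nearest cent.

-₹4.91

PV(remaining coupons) I = 1.98·e^(−0.0509·8/12) + 2.88·e^(−0.0509·10/12) = 4.6743
Current forward F = (S − I)·e^(rT) = (100.59 − 4.6743)·e^(0.0509·14/12) = 95.9157 × 1.061182 = 101.7840
Value (long) = (F − K)·e^(−rT) = (101.7840 − 96.57) × 0.942345 = 4.9134
Short position value = −(long value) = -₹4.91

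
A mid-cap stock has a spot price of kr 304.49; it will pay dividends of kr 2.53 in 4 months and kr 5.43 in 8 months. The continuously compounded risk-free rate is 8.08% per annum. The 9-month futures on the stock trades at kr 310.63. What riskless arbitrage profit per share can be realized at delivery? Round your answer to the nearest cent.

PV(dividends) I = 2.53·e^(−0.0808·4/12) + 5.43·e^(−0.0808·8/12) = 7.6080
Fair futures F* = (S − I)·e^(rT) = (304.49 − 7.6080)·e^0.060600 = 296.8820 × 1.062474 = 315.4294
Market kr 310.63 < fair 315.4294: forward underpriced → reverse cash-and-carry (short the stock, invest proceeds at r, pay the dividends, go long the forward).
Profit at T = |F_mkt − F*| = |310.63 − 315.4294| = kr 4.80 per share

kr 4.80 per share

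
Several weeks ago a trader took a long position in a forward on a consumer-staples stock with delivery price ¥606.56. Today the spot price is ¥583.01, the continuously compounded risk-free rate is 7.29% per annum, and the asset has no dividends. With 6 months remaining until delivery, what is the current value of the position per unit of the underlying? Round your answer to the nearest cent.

Current fair forward for the remaining 6 months: F = S·e^(r·T), r = 0.0729
F = 583.01 · e^(0.0729 × 6/12) = 583.01 × 1.037122 = 604.6525
Value of long forward = (F − K)·e^(−rT) = (604.6525 − 606.56) · e^(−0.0729·6/12)
= -1.9075 × 0.964206 = -1.84

-¥1.84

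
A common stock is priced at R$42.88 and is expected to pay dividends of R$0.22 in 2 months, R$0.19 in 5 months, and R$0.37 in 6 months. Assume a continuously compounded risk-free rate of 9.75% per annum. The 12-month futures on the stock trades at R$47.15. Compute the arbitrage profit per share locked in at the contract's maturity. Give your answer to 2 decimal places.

R$0.71 per share

PV(dividends) I = 0.22·e^(−0.0975·2/12) + 0.19·e^(−0.0975·5/12) + 0.37·e^(−0.0975·6/12) = 0.7513
Fair futures F* = (S − I)·e^(rT) = (42.88 − 0.7513)·e^0.097500 = 42.1287 × 1.102411 = 46.4431
Market R$47.15 > fair 46.4431: forward overpriced → cash-and-carry (borrow at r, buy the stock and collect the dividends, short the forward).
Profit at T = |F_mkt − F*| = |47.15 − 46.4431| = R$0.71 per share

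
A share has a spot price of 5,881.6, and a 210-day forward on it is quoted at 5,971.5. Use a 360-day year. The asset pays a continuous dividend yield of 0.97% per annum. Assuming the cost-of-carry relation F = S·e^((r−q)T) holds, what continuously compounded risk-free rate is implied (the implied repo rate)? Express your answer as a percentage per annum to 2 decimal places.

3.57%

From F = S·e^((r−q)T): (r − q) = ln(F/S)/T
ln(5971.5/5881.6) = ln(1.015285) = 0.015169
(r − q) = 0.015169 / (210/360) = 0.026004
r = ln(F/S)/T + q = 0.026004 + 0.0097 = 0.035704
r = 3.57%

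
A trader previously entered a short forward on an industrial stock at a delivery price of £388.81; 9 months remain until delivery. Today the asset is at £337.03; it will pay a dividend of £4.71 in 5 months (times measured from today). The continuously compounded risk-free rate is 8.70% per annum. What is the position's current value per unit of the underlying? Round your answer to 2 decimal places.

£31.76

PV(remaining dividends) I = 4.71·e^(−0.0870·5/12) = 4.5423
Current forward F = (S − I)·e^(rT) = (337.03 − 4.5423)·e^(0.0870·9/12) = 332.4877 × 1.067426 = 354.9060
Value (long) = (F − K)·e^(−rT) = (354.9060 − 388.81) × 0.936833 = -31.7624
Short position value = −(long value) = £31.76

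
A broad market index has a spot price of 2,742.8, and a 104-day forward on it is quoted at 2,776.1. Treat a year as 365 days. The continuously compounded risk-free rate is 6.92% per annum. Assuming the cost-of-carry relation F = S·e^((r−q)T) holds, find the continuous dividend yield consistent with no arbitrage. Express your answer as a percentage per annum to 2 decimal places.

From F = S·e^((r−q)T): (r − q) = ln(F/S)/T
ln(2776.1/2742.8) = ln(1.012141) = 0.012068
(r − q) = 0.012068 / (104/365) = 0.042354
q = r − ln(F/S)/T = 0.0692 − 0.042354 = 0.026846
q = 2.68%

2.68%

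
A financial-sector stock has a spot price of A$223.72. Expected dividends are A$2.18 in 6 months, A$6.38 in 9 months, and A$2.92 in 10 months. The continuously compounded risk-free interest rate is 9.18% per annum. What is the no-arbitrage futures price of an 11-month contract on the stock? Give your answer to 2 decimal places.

PV(dividends) I = 2.18·e^(−0.0918·6/12) + 6.38·e^(−0.0918·9/12) + 2.92·e^(−0.0918·10/12)
I = 2.0822 + 5.9555 + 2.7050 = 10.7427
F = (S − I)·e^(rT) = (223.72 − 10.7427) · e^(0.0918·11/12)
= 212.9773 · e^0.084150 = 212.9773 × 1.087792 = A$231.68

A$231.68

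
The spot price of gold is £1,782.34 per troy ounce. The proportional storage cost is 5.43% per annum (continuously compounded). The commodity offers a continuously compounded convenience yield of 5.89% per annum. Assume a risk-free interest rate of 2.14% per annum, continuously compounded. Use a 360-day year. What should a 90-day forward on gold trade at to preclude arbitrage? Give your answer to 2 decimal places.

£1,789.84 per troy ounce

Net carry = r + u − y = 0.0214 + 0.0543 − 0.0589 = 0.0168
F = S·e^((r+u−y)T) = 1782.34 · e^(0.0168 × 90/360) = 1782.34 · e^0.00420000
= 1782.34 × 1.00420883 = £1,789.84 per troy ounce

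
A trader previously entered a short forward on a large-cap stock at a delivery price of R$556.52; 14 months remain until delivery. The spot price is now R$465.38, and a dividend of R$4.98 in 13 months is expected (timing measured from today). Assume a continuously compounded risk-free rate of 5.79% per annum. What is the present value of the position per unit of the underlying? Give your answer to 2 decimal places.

R$59.47

PV(remaining dividends) I = 4.98·e^(−0.0579·13/12) = 4.6772
Current forward F = (S − I)·e^(rT) = (465.38 − 4.6772)·e^(0.0579·14/12) = 460.7028 × 1.069884 = 492.8986
Value (long) = (F − K)·e^(−rT) = (492.8986 − 556.52) × 0.934681 = -59.4657
Short position value = −(long value) = R$59.47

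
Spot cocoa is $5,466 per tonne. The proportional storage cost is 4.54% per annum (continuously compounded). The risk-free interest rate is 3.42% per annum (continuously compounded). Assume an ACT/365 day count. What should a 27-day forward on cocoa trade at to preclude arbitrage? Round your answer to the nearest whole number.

$5,498 per tonne

Net carry = r + u − y = 0.0342 + 0.0454 − 0.0000 = 0.0796
F = S·e^((r+u−y)T) = 5466 · e^(0.0796 × 27/365) = 5466 · e^0.005888
= 5466 × 1.005905 = $5,498 per tonne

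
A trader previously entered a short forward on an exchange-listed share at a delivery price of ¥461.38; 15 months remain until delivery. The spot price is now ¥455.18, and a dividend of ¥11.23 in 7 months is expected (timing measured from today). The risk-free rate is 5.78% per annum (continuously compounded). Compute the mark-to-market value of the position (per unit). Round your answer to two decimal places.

-¥15.10

PV(remaining dividends) I = 11.23·e^(−0.0578·7/12) = 10.8577
Current forward F = (S − I)·e^(rT) = (455.18 − 10.8577)·e^(0.0578·15/12) = 444.3223 × 1.074924 = 477.6127
Value (long) = (F − K)·e^(−rT) = (477.6127 − 461.38) × 0.930298 = 15.1012
Short position value = −(long value) = -¥15.10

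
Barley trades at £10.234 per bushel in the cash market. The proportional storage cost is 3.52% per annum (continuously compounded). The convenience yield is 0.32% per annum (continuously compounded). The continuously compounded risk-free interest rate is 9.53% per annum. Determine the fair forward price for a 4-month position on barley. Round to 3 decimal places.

Net carry = r + u − y = 0.0953 + 0.0352 − 0.0032 = 0.1273
F = S·e^((r+u−y)T) = 10.234 · e^(0.1273 × 4/12) = 10.234 · e^0.042433
= 10.234 × 1.043346 = £10.678 per bushel

£10.678 per bushel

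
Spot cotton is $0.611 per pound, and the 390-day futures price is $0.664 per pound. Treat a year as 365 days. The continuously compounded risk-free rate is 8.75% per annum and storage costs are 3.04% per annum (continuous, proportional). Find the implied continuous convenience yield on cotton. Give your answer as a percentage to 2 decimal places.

F = S·e^((r+u−y)T) ⇒ (r+u−y) = ln(F/S)/T
ln(0.664/0.611) = 0.083185; /T ⇒ 0.077853
y = r + u − ln(F/S)/T = 0.0875 + 0.0304 − 0.077853 = 0.040047
y = 4.00%

4.00%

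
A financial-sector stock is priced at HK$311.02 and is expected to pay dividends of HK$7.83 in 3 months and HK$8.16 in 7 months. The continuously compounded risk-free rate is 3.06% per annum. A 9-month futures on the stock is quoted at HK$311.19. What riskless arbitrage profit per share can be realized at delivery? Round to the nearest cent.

PV(dividends) I = 7.83·e^(−0.0306·3/12) + 8.16·e^(−0.0306·7/12) = 15.7860
Fair futures F* = (S − I)·e^(rT) = (311.02 − 15.7860)·e^0.022950 = 295.2340 × 1.023215 = 302.0879
Market HK$311.19 > fair 302.0879: forward overpriced → cash-and-carry (borrow at r, buy the stock and collect the dividends, short the forward).
Profit at T = |F_mkt − F*| = |311.19 − 302.0879| = HK$9.10 per share

HK$9.10 per share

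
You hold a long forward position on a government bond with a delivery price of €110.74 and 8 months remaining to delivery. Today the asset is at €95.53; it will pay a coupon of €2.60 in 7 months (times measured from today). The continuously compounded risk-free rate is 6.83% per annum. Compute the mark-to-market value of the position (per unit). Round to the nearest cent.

PV(remaining coupons) I = 2.60·e^(−0.0683·7/12) = 2.4984
Current forward F = (S − I)·e^(rT) = (95.53 − 2.4984)·e^(0.0683·8/12) = 93.0316 × 1.046586 = 97.3656
Value (long) = (F − K)·e^(−rT) = (97.3656 − 110.74) × 0.955488 = -12.7791
Value = -€12.78

-€12.78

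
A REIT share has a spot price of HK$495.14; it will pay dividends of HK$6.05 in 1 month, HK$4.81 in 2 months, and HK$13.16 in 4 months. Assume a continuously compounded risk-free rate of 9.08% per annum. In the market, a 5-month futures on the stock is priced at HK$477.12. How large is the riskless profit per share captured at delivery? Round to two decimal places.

PV(dividends) I = 6.05·e^(−0.0908·1/12) + 4.81·e^(−0.0908·2/12) + 13.16·e^(−0.0908·4/12) = 23.5098
Fair futures F* = (S − I)·e^(rT) = (495.14 − 23.5098)·e^0.037833 = 471.6302 × 1.038558 = 489.8153
Market HK$477.12 < fair 489.8153: forward underpriced → reverse cash-and-carry (short the stock, invest proceeds at r, pay the dividends, go long the forward).
Profit at T = |F_mkt − F*| = |477.12 − 489.8153| = HK$12.70 per share

HK$12.70 per share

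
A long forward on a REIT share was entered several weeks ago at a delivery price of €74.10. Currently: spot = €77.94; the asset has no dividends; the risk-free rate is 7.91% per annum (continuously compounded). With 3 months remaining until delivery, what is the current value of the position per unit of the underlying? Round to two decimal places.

Current fair forward for the remaining 3 months: F = S·e^(r·T), r = 0.0791
F = 77.94 · e^(0.0791 × 3/12) = 77.94 × 1.019972 = 79.4966
Value of long forward = (F − K)·e^(−rT) = (79.4966 − 74.10) · e^(−0.0791·3/12)
= 5.3966 × 0.980419 = 5.29

€5.29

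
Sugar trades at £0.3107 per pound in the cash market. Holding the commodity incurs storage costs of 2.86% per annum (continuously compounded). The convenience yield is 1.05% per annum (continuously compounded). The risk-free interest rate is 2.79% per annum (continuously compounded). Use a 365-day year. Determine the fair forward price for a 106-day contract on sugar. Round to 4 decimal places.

Net carry = r + u − y = 0.0279 + 0.0286 − 0.0105 = 0.0460
F = S·e^((r+u−y)T) = 0.3107 · e^(0.0460 × 106/365) = 0.3107 · e^0.013359
= 0.3107 × 1.013449 = £0.3149 per pound

£0.3149 per pound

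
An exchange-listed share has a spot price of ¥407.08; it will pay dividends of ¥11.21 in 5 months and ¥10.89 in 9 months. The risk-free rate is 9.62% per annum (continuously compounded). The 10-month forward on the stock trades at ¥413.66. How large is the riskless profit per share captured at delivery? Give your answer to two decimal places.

¥4.75 per share

PV(dividends) I = 11.21·e^(−0.0962·5/12) + 10.89·e^(−0.0962·9/12) = 20.9015
Fair forward F* = (S − I)·e^(rT) = (407.08 − 20.9015)·e^0.080167 = 386.1785 × 1.083468 = 418.4120
Market ¥413.66 < fair 418.4120: forward underpriced → reverse cash-and-carry (short the stock, invest proceeds at r, pay the dividends, go long the forward).
Profit at T = |F_mkt − F*| = |413.66 − 418.4120| = ¥4.75 per share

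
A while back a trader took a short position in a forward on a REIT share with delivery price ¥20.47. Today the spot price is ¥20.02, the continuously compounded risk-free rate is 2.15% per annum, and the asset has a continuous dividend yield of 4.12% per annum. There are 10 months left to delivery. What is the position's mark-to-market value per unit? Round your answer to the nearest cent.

¥0.76

Current fair forward for the remaining 10 months: F = S·e^((r − q)·T), (r − q) = 0.0215 − 0.0412 = -0.0197
F = 20.02 · e^(-0.0197 × 10/12) = 20.02 × 0.983717 = 19.6940
Value of long forward = (F − K)·e^(−rT) = (19.6940 − 20.47) · e^(−0.0215·10/12)
= -0.7760 × 0.982243 = -0.76
Short position value = −(long value) = ¥0.76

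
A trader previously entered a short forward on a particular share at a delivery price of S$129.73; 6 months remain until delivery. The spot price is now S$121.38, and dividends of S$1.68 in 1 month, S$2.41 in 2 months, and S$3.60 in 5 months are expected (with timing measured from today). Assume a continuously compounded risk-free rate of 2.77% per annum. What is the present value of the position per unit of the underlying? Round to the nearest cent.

PV(remaining dividends) I = 1.68·e^(−0.0277·1/12) + 2.41·e^(−0.0277·2/12) + 3.60·e^(−0.0277·5/12) = 7.6337
Current forward F = (S − I)·e^(rT) = (121.38 − 7.6337)·e^(0.0277·6/12) = 113.7463 × 1.013946 = 115.3326
Value (long) = (F − K)·e^(−rT) = (115.3326 − 129.73) × 0.986245 = -14.1994
Short position value = −(long value) = S$14.20

S$14.20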